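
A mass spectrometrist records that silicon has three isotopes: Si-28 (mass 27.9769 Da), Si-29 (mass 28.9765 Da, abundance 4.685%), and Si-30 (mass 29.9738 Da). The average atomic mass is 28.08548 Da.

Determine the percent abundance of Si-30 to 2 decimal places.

The remaining 95.315% is split between Si-28 (fraction x) and Si-30 (fraction 0.95315 − x).
Substituting: 27.9769x + 29.9738(0.95315 − x) = 26.727930975
(27.9769 − 29.9738)x = -1.841596495  ⇒  x = 0.92223, y = 0.03092
Si-28: 92.22%, Si-30: 3.09%.

3.09%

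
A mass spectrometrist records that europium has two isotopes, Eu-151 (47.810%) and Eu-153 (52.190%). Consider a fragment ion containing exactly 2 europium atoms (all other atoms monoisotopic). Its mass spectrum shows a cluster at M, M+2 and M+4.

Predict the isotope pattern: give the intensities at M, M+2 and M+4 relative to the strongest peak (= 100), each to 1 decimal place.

The 2 Eu atoms are independent, so intensities follow the terms of (0.47810 + 0.52190)^2.
P(M) = 0.47810^2 = 0.228580
P(M+2) = 2 × 0.47810^1 × 0.52190^1 = 0.499041
P(M+4) = 0.52190^2 = 0.272380
The M+2 peak is largest (0.499041); scaling to 100 gives 45.8 : 100.0 : 54.6.

45.8 : 100.0 : 54.6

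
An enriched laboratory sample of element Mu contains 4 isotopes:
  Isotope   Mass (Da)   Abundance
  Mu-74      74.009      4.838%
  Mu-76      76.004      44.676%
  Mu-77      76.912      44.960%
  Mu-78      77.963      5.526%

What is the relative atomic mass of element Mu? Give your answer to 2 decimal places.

Weight each isotope mass by its fractional abundance: 0.04838 × 74.009 + 0.44676 × 76.004 + 0.44960 × 76.912 + 0.05526 × 77.963
= 3.5806 + 33.9555 + 34.5796 + 4.3082 = 76.4239 Da

76.42 Da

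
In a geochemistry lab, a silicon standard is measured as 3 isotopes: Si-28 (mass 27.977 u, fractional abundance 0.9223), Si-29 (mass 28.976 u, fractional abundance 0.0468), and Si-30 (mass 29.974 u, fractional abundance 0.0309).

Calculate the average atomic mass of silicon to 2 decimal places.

Weight each isotope mass by its fractional abundance: 0.9223 × 27.977 + 0.0468 × 28.976 + 0.0309 × 29.974
= 25.8032 + 1.3561 + 0.9262 = 28.0855 u

28.09 u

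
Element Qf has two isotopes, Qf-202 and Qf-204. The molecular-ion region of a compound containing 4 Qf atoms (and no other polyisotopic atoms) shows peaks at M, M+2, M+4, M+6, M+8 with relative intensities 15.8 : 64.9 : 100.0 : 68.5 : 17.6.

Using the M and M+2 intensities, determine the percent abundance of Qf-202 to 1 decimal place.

If p is the fraction of Qf that is Qf-202, then I(M+2)/I(M) = [C(4,1)·p^3·(1−p)] / p^4 = 4·(1−p)/p = 64.9/15.8 = 4.1076
(1−p)/p = 4.1076/4 = 1.0269  ⇒  p = 1/(1 + 1.0269) = 0.4934
Qf-202: 49.3%, Qf-204: 50.7%.

49.3%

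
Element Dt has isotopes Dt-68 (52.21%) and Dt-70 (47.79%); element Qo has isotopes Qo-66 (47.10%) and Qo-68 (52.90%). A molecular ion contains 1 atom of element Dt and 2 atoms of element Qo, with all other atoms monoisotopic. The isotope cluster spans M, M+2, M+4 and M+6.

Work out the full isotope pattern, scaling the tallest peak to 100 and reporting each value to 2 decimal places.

Element Dt pattern (n=1): 0.5221 : 0.4779
Element Qo pattern (n=2): 0.221841 : 0.498318 : 0.279841
Convolve the two distributions (both contribute in 2-u steps):
  M: 0.5221×0.221841 = 0.115823
  M+2: 0.5221×0.498318 + 0.4779×0.221841 = 0.366190
  M+4: 0.5221×0.279841 + 0.4779×0.498318 = 0.384251
  M+6: 0.4779×0.279841 = 0.133736
Scale to base peak (0.384251) = 100: 30.14 : 95.30 : 100.00 : 34.80

30.14 : 95.30 : 100.00 : 34.80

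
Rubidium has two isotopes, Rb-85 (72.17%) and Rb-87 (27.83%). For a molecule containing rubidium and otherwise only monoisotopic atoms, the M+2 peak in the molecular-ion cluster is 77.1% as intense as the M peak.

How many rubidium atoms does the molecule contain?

2

For n independent Rb atoms, I(M+2)/I(M) = n · (abundance Rb-87) / (abundance Rb-85) = n · 0.2783/0.7217.
n = 0.771 × 0.7217/0.2783 = 2.00 ≈ 2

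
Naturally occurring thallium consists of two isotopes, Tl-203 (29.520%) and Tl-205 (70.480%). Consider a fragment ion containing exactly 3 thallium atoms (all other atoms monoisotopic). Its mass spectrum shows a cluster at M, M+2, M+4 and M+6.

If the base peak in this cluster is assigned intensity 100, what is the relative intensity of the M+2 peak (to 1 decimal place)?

41.9

(0.29520 + 0.70480)^3 gives M 0.0257, M+2 0.1843, M+4 0.4399, M+6 0.3501; the largest is M+4.
P(M+4) = C(3,2) × 0.29520^1 × 0.70480^2 = 3 × 0.2952 × 0.49674304 = 0.439916 (base)
P(M+2) = C(3,1) × 0.29520^2 × 0.70480^1 = 3 × 0.08714304 × 0.7048 = 0.184255
Relative intensity = 0.184255 / 0.439916 × 100 = 41.9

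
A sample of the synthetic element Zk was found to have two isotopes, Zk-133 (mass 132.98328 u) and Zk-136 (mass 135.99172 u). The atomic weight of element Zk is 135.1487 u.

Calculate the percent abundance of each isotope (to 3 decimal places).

Zk-133: 28.022%, Zk-136: 71.978%

Writing the weighted mean with unknown fraction x of Zk-133:
132.98328·x + 135.99172·(1 − x) = 135.1487
(132.98328 − 135.99172)·x = 135.1487 − 135.99172
x = -0.84302 / -3.00844 = 0.28022 → 28.022% Zk-133, 71.978% Zk-136.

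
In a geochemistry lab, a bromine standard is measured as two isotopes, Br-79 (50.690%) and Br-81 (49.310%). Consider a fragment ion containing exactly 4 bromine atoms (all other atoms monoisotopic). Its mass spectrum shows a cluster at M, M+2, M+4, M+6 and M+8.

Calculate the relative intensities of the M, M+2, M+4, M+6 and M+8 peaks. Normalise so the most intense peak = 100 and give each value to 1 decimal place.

17.6 : 68.5 : 100.0 : 64.9 : 15.8

The 4 Br atoms are independent, so intensities follow the terms of (0.50690 + 0.49310)^4.
P(M) = 0.50690^4 = 0.066022
P(M+2) = 4 × 0.50690^3 × 0.49310^1 = 0.256899
P(M+4) = 6 × 0.50690^2 × 0.49310^2 = 0.374857
P(M+6) = 4 × 0.50690^1 × 0.49310^3 = 0.243101
P(M+8) = 0.49310^4 = 0.059121
The M+4 peak is largest (0.374857); scaling to 100 gives 17.6 : 68.5 : 100.0 : 64.9 : 15.8.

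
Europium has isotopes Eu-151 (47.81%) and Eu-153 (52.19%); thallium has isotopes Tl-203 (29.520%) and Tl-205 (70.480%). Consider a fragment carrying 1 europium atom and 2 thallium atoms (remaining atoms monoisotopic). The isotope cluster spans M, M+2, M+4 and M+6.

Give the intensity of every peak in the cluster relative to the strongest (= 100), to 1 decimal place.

Europium pattern (n=1): 0.4781 : 0.5219
Thallium pattern (n=2): 0.08714304 : 0.41611392 : 0.49674304
Convolve the two distributions (both contribute in 2-u steps):
  M: 0.4781×0.08714304 = 0.041663
  M+2: 0.4781×0.41611392 + 0.5219×0.08714304 = 0.244424
  M+4: 0.4781×0.49674304 + 0.5219×0.41611392 = 0.454663
  M+6: 0.5219×0.49674304 = 0.259250
Scale to base peak (0.454663) = 100: 9.2 : 53.8 : 100.0 : 57.0

9.2 : 53.8 : 100.0 : 57.0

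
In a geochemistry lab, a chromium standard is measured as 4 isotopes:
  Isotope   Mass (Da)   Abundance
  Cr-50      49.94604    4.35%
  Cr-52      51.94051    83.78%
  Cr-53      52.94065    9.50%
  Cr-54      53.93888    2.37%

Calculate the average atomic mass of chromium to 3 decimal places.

Weight each isotope mass by its fractional abundance: 0.0435 × 49.94604 + 0.8378 × 51.94051 + 0.0950 × 52.94065 + 0.0237 × 53.93888
= 2.172653 + 43.515759 + 5.029362 + 1.278351 = 51.996125 Da

51.996 Da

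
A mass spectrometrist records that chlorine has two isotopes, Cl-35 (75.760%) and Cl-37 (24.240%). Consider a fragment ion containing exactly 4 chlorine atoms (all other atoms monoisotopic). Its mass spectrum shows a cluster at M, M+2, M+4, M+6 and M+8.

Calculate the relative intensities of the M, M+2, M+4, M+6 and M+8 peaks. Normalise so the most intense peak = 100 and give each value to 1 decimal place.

78.1 : 100.0 : 48.0 : 10.2 : 0.8

Each Cl atom is independently Cl-35 (p = 0.75760) or Cl-37 (q = 0.24240); the cluster is the binomial expansion (p + q)^4.
P(M) = 0.75760^4 = 0.329428
P(M+2) = 4 × 0.75760^3 × 0.24240^1 = 0.421612
P(M+4) = 6 × 0.75760^2 × 0.24240^2 = 0.202347
P(M+6) = 4 × 0.75760^1 × 0.24240^3 = 0.043162
P(M+8) = 0.24240^4 = 0.003452
The M+2 peak is largest (0.421612); scaling to 100 gives 78.1 : 100.0 : 48.0 : 10.2 : 0.8.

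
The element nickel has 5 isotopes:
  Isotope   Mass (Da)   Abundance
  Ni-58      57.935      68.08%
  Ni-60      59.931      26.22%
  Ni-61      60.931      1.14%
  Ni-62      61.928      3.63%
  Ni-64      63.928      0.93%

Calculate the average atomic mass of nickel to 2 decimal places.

58.69 Da

Weight each isotope mass by its fractional abundance: 0.6808 × 57.935 + 0.2622 × 59.931 + 0.0114 × 60.931 + 0.0363 × 61.928 + 0.0093 × 63.928
= 39.4421 + 15.7139 + 0.6946 + 2.2480 + 0.5945 = 58.6931 Da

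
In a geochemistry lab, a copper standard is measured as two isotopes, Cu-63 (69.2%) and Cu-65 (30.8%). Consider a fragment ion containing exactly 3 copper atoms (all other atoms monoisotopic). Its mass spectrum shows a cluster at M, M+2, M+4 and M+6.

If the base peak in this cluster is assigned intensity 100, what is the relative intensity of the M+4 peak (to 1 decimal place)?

44.5

Term probabilities: M 0.3314, M+2 0.4425, M+4 0.1969, M+6 0.0292. Base peak = M+2.
P(M+2) = C(3,1) × 0.692^2 × 0.308^1 = 3 × 0.478864 × 0.3080 = 0.442470 (base)
P(M+4) = C(3,2) × 0.692^1 × 0.308^2 = 3 × 0.6920 × 0.094864 = 0.196938
Relative intensity = 0.196938 / 0.442470 × 100 = 44.5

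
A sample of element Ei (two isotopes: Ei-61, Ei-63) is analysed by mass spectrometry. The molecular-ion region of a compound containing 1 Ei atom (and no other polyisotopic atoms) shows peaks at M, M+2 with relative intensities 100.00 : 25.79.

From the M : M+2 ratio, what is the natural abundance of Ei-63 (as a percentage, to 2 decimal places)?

If p is the fraction of Ei that is Ei-61, then I(M+2)/I(M) = [C(1,1)·p^0·(1−p)] / p^1 = 1·(1−p)/p = 25.79/100.00 = 0.2579
(1−p)/p = 0.2579/1 = 0.2579  ⇒  p = 1/(1 + 0.2579) = 0.7950
Ei-61: 79.50%, Ei-63: 20.50%.

20.50%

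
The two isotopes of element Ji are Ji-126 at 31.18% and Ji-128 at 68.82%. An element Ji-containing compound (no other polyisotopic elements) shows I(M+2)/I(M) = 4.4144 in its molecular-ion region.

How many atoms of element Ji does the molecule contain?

The M+2/M ratio from n Ji atoms is n · q/p = n · 0.6882/0.3118.
n = 4.4144 × 0.3118/0.6882 = 2.00 ≈ 2

2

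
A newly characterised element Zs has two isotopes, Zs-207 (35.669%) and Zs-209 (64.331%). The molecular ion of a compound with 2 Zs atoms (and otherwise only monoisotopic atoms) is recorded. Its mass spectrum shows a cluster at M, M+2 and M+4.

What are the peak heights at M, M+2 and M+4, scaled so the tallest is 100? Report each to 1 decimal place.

27.7 : 100.0 : 90.2

The 2 Zs atoms are independent, so intensities follow the terms of (0.35669 + 0.64331)^2.
P(M) = 0.35669^2 = 0.127228
P(M+2) = 2 × 0.35669^1 × 0.64331^1 = 0.458924
P(M+4) = 0.64331^2 = 0.413848
The M+2 peak is largest (0.458924); scaling to 100 gives 27.7 : 100.0 : 90.2.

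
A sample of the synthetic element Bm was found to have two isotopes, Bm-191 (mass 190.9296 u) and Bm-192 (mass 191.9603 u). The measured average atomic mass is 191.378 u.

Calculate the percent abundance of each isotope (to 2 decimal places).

Bm-191: 56.50%, Bm-192: 43.50%

Writing the weighted mean with unknown fraction x of Bm-191:
190.9296·x + 191.9603·(1 − x) = 191.378
(190.9296 − 191.9603)·x = 191.378 − 191.9603
x = -0.5823 / -1.0307 = 0.56496 → 56.50% Bm-191, 43.50% Bm-192.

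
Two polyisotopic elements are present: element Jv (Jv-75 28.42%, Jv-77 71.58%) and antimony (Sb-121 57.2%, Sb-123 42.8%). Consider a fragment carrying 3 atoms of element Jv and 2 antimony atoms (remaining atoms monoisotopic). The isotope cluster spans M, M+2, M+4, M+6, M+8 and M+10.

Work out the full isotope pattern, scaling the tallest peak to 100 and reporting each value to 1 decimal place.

Element Jv pattern (n=3): 0.02295473 : 0.17344472 : 0.43684636 : 0.36675419
Antimony pattern (n=2): 0.327184 : 0.489632 : 0.183184
Convolve the two distributions (both contribute in 2-u steps):
  M: 0.02295473×0.327184 = 0.007510
  M+2: 0.02295473×0.489632 + 0.17344472×0.327184 = 0.067988
  M+4: 0.02295473×0.183184 + 0.17344472×0.489632 + 0.43684636×0.327184 = 0.232058
  M+6: 0.17344472×0.183184 + 0.43684636×0.489632 + 0.36675419×0.327184 = 0.365662
  M+8: 0.43684636×0.183184 + 0.36675419×0.489632 = 0.259598
  M+10: 0.36675419×0.183184 = 0.067183
Scale to base peak (0.365662) = 100: 2.1 : 18.6 : 63.5 : 100.0 : 71.0 : 18.4

2.1 : 18.6 : 63.5 : 100.0 : 71.0 : 18.4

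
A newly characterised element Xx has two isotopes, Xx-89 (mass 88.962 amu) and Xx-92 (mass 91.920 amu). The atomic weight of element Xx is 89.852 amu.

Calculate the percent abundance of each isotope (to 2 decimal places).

Xx-89: 69.91%, Xx-92: 30.09%

Writing the weighted mean with unknown fraction x of Xx-89:
88.962·x + 91.920·(1 − x) = 89.852
(88.962 − 91.920)·x = 89.852 − 91.920
x = -2.068 / -2.958 = 0.69912 → 69.91% Xx-89, 30.09% Xx-92.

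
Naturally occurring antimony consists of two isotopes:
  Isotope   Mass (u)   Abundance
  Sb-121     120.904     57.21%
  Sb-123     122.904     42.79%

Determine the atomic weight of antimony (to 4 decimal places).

The abundance-weighted mean is 0.5721 × 120.904 + 0.4279 × 122.904
= 69.16918 + 52.59062 = 121.75980 u

121.7598 u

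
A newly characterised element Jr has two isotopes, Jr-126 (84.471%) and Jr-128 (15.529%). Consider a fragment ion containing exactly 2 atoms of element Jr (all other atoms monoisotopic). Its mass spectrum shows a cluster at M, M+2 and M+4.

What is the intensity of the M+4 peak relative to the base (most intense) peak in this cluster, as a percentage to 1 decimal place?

3.4%

Binomial terms of (0.84471 + 0.15529)^2: M 0.7135, M+2 0.2624, M+4 0.0241 → M is the base peak.
P(M) = C(2,0) × 0.84471^2 × 0.15529^0 = 1 × 0.71353498 × 1.0000 = 0.713535 (base)
P(M+4) = C(2,2) × 0.84471^0 × 0.15529^2 = 1 × 1.0000 × 0.02411498 = 0.024115
Relative intensity = 0.024115 / 0.713535 × 100 = 3.4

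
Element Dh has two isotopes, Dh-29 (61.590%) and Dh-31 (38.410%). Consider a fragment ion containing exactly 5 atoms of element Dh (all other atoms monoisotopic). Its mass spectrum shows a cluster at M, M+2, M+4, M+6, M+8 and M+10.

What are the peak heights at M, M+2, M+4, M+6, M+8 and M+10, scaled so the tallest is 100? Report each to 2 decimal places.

25.71 : 80.17 : 100.00 : 62.36 : 19.45 : 2.43

The 5 Dh atoms are independent, so intensities follow the terms of (0.61590 + 0.38410)^5.
P(M) = 0.61590^5 = 0.088624
P(M+2) = 5 × 0.61590^4 × 0.38410^1 = 0.276347
P(M+4) = 10 × 0.61590^3 × 0.38410^2 = 0.344682
P(M+6) = 10 × 0.61590^2 × 0.38410^3 = 0.214958
P(M+8) = 5 × 0.61590^1 × 0.38410^4 = 0.067028
P(M+10) = 0.38410^5 = 0.008360
The M+4 peak is largest (0.344682); scaling to 100 gives 25.71 : 80.17 : 100.00 : 62.36 : 19.45 : 2.43.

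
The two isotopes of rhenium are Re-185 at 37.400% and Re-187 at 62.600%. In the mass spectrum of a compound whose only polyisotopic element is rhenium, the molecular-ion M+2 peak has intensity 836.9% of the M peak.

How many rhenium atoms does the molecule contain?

The M+2/M ratio from n Re atoms is n · q/p = n · 0.62600/0.37400.
n = 8.369 × 0.37400/0.62600 = 5.00 ≈ 5

5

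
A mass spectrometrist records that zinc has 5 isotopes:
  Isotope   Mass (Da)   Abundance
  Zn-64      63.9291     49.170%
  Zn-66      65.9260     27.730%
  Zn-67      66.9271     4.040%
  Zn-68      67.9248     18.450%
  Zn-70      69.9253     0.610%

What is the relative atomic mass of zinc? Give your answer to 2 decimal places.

Ar = Σ fᵢ·mᵢ = 0.49170 × 63.9291 + 0.27730 × 65.9260 + 0.04040 × 66.9271 + 0.18450 × 67.9248 + 0.00610 × 69.9253
= 31.43394 + 18.28128 + 2.70385 + 12.53213 + 0.42654 = 65.37774 Da

65.38 Da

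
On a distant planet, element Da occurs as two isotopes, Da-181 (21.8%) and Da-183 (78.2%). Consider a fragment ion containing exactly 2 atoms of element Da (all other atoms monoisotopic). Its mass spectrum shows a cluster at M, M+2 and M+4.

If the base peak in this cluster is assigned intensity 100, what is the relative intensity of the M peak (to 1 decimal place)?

Binomial terms of (0.218 + 0.782)^2: M 0.0475, M+2 0.3410, M+4 0.6115 → M+4 is the base peak.
P(M+4) = C(2,2) × 0.218^0 × 0.782^2 = 1 × 1.0000 × 0.611524 = 0.611524 (base)
P(M) = C(2,0) × 0.218^2 × 0.782^0 = 1 × 0.047524 × 1.0000 = 0.047524
Relative intensity = 0.047524 / 0.611524 × 100 = 7.8

7.8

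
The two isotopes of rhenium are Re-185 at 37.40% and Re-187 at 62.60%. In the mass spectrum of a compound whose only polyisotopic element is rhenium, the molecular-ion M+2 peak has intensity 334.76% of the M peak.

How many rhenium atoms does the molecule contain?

For n independent Re atoms, I(M+2)/I(M) = n · (abundance Re-187) / (abundance Re-185) = n · 0.6260/0.3740.
n = 3.3476 × 0.3740/0.6260 = 2.00 ≈ 2

2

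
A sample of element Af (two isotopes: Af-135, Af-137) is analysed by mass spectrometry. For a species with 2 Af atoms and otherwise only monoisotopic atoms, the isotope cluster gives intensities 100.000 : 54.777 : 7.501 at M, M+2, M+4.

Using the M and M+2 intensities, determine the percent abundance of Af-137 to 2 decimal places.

21.50%

If p is the fraction of Af that is Af-135, then I(M+2)/I(M) = [C(2,1)·p^1·(1−p)] / p^2 = 2·(1−p)/p = 54.777/100.000 = 0.5478
(1−p)/p = 0.5478/2 = 0.2739  ⇒  p = 1/(1 + 0.2739) = 0.7850
Af-135: 78.50%, Af-137: 21.50%.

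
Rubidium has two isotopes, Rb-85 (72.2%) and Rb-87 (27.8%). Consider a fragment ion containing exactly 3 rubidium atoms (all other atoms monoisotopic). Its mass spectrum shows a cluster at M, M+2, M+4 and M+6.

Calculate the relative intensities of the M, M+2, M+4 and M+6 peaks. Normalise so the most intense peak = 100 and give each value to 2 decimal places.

86.57 : 100.00 : 38.50 : 4.94

The 3 Rb atoms are independent, so intensities follow the terms of (0.722 + 0.278)^3.
P(M) = 0.722^3 = 0.376367
P(M+2) = 3 × 0.722^2 × 0.278^1 = 0.434751
P(M+4) = 3 × 0.722^1 × 0.278^2 = 0.167397
P(M+6) = 0.278^3 = 0.021485
The M+2 peak is largest (0.434751); scaling to 100 gives 86.57 : 100.00 : 38.50 : 4.94.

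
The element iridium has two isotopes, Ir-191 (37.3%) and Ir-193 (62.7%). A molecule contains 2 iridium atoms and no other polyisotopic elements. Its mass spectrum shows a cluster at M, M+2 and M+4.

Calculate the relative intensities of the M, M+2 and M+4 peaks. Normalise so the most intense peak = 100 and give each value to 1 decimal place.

Expanding (0.373 + 0.627)^2:
P(M) = 0.373^2 = 0.139129
P(M+2) = 2 × 0.373^1 × 0.627^1 = 0.467742
P(M+4) = 0.627^2 = 0.393129
The M+2 peak is largest (0.467742); scaling to 100 gives 29.7 : 100.0 : 84.0.

29.7 : 100.0 : 84.0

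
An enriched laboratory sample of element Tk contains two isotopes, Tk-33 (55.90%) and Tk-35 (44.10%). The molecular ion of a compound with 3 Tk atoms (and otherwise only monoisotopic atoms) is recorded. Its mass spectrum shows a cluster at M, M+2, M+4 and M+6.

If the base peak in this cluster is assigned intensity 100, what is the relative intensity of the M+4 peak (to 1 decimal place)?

78.9

Binomial terms of (0.5590 + 0.4410)^3: M 0.1747, M+2 0.4134, M+4 0.3261, M+6 0.0858 → M+2 is the base peak.
P(M+2) = C(3,1) × 0.5590^2 × 0.4410^1 = 3 × 0.312481 × 0.4410 = 0.413412 (base)
P(M+4) = C(3,2) × 0.5590^1 × 0.4410^2 = 3 × 0.5590 × 0.194481 = 0.326145
Relative intensity = 0.326145 / 0.413412 × 100 = 78.9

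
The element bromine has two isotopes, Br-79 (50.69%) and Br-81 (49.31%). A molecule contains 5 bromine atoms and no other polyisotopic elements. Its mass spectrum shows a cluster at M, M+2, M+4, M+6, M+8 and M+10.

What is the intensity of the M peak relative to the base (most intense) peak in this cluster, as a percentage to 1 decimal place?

(0.5069 + 0.4931)^5 gives M 0.0335, M+2 0.1628, M+4 0.3167, M+6 0.3081, M+8 0.1498, M+10 0.0292; the largest is M+4.
P(M+4) = C(5,2) × 0.5069^3 × 0.4931^2 = 10 × 0.13024674 × 0.24314761 = 0.316692 (base)
P(M) = C(5,0) × 0.5069^5 × 0.4931^0 = 1 × 0.03346659 × 1.0000 = 0.033467
Relative intensity = 0.033467 / 0.316692 × 100 = 10.6

10.6%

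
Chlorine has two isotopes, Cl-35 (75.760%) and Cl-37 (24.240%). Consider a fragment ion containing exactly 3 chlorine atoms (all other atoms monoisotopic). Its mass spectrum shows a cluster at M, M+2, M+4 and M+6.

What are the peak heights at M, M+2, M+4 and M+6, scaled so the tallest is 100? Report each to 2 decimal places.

100.00 : 95.99 : 30.71 : 3.28

Expanding (0.75760 + 0.24240)^3:
P(M) = 0.75760^3 = 0.434830
P(M+2) = 3 × 0.75760^2 × 0.24240^1 = 0.417382
P(M+4) = 3 × 0.75760^1 × 0.24240^2 = 0.133545
P(M+6) = 0.24240^3 = 0.014243
The M peak is largest (0.434830); scaling to 100 gives 100.00 : 95.99 : 30.71 : 3.28.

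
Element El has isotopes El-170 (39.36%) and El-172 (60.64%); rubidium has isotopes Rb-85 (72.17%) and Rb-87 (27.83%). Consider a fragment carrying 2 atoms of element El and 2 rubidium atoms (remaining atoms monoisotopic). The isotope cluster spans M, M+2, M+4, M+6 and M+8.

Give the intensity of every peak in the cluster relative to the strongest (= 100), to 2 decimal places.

Element El pattern (n=2): 0.15492096 : 0.47735808 : 0.36772096
Rubidium pattern (n=2): 0.52085089 : 0.40169822 : 0.07745089
Convolve the two distributions (both contribute in 2-u steps):
  M: 0.15492096×0.52085089 = 0.080691
  M+2: 0.15492096×0.40169822 + 0.47735808×0.52085089 = 0.310864
  M+4: 0.15492096×0.07745089 + 0.47735808×0.40169822 + 0.36772096×0.52085089 = 0.395280
  M+6: 0.47735808×0.07745089 + 0.36772096×0.40169822 = 0.184685
  M+8: 0.36772096×0.07745089 = 0.028480
Scale to base peak (0.395280) = 100: 20.41 : 78.64 : 100.00 : 46.72 : 7.21

20.41 : 78.64 : 100.00 : 46.72 : 7.21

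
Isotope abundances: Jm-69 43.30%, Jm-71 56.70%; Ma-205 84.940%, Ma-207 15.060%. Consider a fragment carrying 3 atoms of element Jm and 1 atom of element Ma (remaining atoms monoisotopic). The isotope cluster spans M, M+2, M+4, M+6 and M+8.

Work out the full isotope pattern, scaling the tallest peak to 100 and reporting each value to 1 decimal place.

Element Jm pattern (n=3): 0.08118274 : 0.31891879 : 0.41761421 : 0.18228426
Element Ma pattern (n=1): 0.8494 : 0.1506
Convolve the two distributions (both contribute in 2-u steps):
  M: 0.08118274×0.8494 = 0.068957
  M+2: 0.08118274×0.1506 + 0.31891879×0.8494 = 0.283116
  M+4: 0.31891879×0.1506 + 0.41761421×0.8494 = 0.402751
  M+6: 0.41761421×0.1506 + 0.18228426×0.8494 = 0.217725
  M+8: 0.18228426×0.1506 = 0.027452
Scale to base peak (0.402751) = 100: 17.1 : 70.3 : 100.0 : 54.1 : 6.8

17.1 : 70.3 : 100.0 : 54.1 : 6.8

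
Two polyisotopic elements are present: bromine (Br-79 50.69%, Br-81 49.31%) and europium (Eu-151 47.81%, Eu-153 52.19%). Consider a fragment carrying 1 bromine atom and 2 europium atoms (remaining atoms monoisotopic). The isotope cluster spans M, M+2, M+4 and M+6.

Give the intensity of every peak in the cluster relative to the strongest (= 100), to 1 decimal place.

30.2 : 95.2 : 100.0 : 35.0

Bromine pattern (n=1): 0.5069 : 0.4931
Europium pattern (n=2): 0.22857961 : 0.49904078 : 0.27237961
Convolve the two distributions (both contribute in 2-u steps):
  M: 0.5069×0.22857961 = 0.115867
  M+2: 0.5069×0.49904078 + 0.4931×0.22857961 = 0.365676
  M+4: 0.5069×0.27237961 + 0.4931×0.49904078 = 0.384146
  M+6: 0.4931×0.27237961 = 0.134310
Scale to base peak (0.384146) = 100: 30.2 : 95.2 : 100.0 : 35.0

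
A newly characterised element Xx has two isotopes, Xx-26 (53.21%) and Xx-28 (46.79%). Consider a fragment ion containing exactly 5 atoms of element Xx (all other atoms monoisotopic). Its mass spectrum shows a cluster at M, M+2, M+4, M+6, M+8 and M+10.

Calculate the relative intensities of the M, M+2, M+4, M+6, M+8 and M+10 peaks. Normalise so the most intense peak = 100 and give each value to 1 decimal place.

12.9 : 56.9 : 100.0 : 87.9 : 38.7 : 6.8

The 5 Xx atoms are independent, so intensities follow the terms of (0.5321 + 0.4679)^5.
P(M) = 0.5321^5 = 0.042655
P(M+2) = 5 × 0.5321^4 × 0.4679^1 = 0.187541
P(M+4) = 10 × 0.5321^3 × 0.4679^2 = 0.329827
P(M+6) = 10 × 0.5321^2 × 0.4679^3 = 0.290032
P(M+8) = 5 × 0.5321^1 × 0.4679^4 = 0.127519
P(M+10) = 0.4679^5 = 0.022427
The M+4 peak is largest (0.329827); scaling to 100 gives 12.9 : 56.9 : 100.0 : 87.9 : 38.7 : 6.8.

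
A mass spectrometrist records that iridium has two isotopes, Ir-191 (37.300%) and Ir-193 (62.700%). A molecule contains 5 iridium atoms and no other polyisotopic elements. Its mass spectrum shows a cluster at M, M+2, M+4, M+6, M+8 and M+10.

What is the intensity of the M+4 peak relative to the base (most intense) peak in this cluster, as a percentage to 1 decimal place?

Term probabilities: M 0.0072, M+2 0.0607, M+4 0.2040, M+6 0.3429, M+8 0.2882, M+10 0.0969. Base peak = M+6.
P(M+6) = C(5,3) × 0.37300^2 × 0.62700^3 = 10 × 0.139129 × 0.24649188 = 0.342942 (base)
P(M+4) = C(5,2) × 0.37300^3 × 0.62700^2 = 10 × 0.05189512 × 0.393129 = 0.204015
Relative intensity = 0.204015 / 0.342942 × 100 = 59.5

59.5%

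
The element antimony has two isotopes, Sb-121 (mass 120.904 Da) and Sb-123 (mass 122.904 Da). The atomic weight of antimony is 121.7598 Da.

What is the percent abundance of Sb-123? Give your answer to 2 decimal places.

42.79%

Let x be the fractional abundance of Sb-121; then Sb-123 has abundance 1 − x.
120.904·x + 122.904·(1 − x) = 121.7598
(120.904 − 122.904)·x = 121.7598 − 122.904
x = -1.1442 / -2.000 = 0.57210 → 57.21% Sb-121, 42.79% Sb-123.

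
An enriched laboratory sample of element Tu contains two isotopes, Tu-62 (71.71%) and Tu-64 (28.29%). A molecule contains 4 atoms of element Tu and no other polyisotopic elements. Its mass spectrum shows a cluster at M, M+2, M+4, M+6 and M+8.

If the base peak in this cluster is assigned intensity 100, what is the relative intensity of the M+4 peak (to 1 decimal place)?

Term probabilities: M 0.2644, M+2 0.4173, M+4 0.2469, M+6 0.0649, M+8 0.0064. Base peak = M+2.
P(M+2) = C(4,1) × 0.7171^3 × 0.2829^1 = 4 × 0.36875606 × 0.2829 = 0.417284 (base)
P(M+4) = C(4,2) × 0.7171^2 × 0.2829^2 = 6 × 0.51423241 × 0.08003241 = 0.246932
Relative intensity = 0.246932 / 0.417284 × 100 = 59.2

59.2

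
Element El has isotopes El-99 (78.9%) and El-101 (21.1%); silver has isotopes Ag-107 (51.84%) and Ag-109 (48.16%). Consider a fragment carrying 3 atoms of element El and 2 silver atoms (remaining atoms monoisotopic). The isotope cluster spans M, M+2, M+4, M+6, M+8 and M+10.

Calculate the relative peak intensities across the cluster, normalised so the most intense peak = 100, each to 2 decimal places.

37.59 : 100.00 : 96.54 : 41.73 : 8.30 : 0.62

Element El pattern (n=3): 0.49116907 : 0.39405579 : 0.10538121 : 0.00939393
Silver pattern (n=2): 0.26873856 : 0.49932288 : 0.23193856
Convolve the two distributions (both contribute in 2-u steps):
  M: 0.49116907×0.26873856 = 0.131996
  M+2: 0.49116907×0.49932288 + 0.39405579×0.26873856 = 0.351150
  M+4: 0.49116907×0.23193856 + 0.39405579×0.49932288 + 0.10538121×0.26873856 = 0.339002
  M+6: 0.39405579×0.23193856 + 0.10538121×0.49932288 + 0.00939393×0.26873856 = 0.146540
  M+8: 0.10538121×0.23193856 + 0.00939393×0.49932288 = 0.029133
  M+10: 0.00939393×0.23193856 = 0.002179
Scale to base peak (0.351150) = 100: 37.59 : 100.00 : 96.54 : 41.73 : 8.30 : 0.62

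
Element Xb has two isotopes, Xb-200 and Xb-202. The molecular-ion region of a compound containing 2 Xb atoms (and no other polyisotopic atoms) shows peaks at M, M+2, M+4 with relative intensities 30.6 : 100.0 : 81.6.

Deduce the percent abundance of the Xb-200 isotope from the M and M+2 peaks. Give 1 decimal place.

If p is the fraction of Xb that is Xb-200, then I(M+2)/I(M) = [C(2,1)·p^1·(1−p)] / p^2 = 2·(1−p)/p = 100.0/30.6 = 3.2680
(1−p)/p = 3.2680/2 = 1.6340  ⇒  p = 1/(1 + 1.6340) = 0.3797
Xb-200: 38.0%, Xb-202: 62.0%.

38.0%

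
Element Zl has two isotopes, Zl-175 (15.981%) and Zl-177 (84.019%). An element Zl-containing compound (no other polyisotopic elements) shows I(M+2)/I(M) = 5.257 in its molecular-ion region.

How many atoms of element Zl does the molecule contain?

With n Zl atoms, P(M+2)/P(M) = C(n,1)·p^(n−1)q / p^n = n·q/p = n · 0.84019/0.15981.
n = 5.257 × 0.15981/0.84019 = 1.00 ≈ 1

1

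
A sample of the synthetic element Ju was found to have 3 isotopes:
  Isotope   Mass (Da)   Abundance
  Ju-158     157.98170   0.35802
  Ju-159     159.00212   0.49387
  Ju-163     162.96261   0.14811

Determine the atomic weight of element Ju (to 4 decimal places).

159.2234 Da

Ar = Σ fᵢ·mᵢ = 0.35802 × 157.98170 + 0.49387 × 159.00212 + 0.14811 × 162.96261
= 56.560608 + 78.526377 + 24.136392 = 159.223377 Da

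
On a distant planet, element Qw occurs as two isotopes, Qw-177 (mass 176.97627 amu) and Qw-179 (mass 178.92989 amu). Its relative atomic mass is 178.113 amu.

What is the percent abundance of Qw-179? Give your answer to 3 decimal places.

Writing the weighted mean with unknown fraction x of Qw-177:
176.97627·x + 178.92989·(1 − x) = 178.113
(176.97627 − 178.92989)·x = 178.113 − 178.92989
x = -0.81689 / -1.95362 = 0.41814 → 41.814% Qw-177, 58.186% Qw-179.

58.186%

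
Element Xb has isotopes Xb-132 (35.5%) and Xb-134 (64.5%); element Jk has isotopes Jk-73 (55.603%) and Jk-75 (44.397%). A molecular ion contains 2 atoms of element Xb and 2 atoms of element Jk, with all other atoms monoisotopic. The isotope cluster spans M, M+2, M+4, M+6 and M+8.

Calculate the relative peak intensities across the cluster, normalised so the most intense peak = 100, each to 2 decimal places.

Element Xb pattern (n=2): 0.126025 : 0.45795 : 0.416025
Element Jk pattern (n=2): 0.30916936 : 0.49372128 : 0.19710936
Convolve the two distributions (both contribute in 2-u steps):
  M: 0.126025×0.30916936 = 0.038963
  M+2: 0.126025×0.49372128 + 0.45795×0.30916936 = 0.203805
  M+4: 0.126025×0.19710936 + 0.45795×0.49372128 + 0.416025×0.30916936 = 0.379563
  M+6: 0.45795×0.19710936 + 0.416025×0.49372128 = 0.295667
  M+8: 0.416025×0.19710936 = 0.082002
Scale to base peak (0.379563) = 100: 10.27 : 53.69 : 100.00 : 77.90 : 21.60

10.27 : 53.69 : 100.00 : 77.90 : 21.60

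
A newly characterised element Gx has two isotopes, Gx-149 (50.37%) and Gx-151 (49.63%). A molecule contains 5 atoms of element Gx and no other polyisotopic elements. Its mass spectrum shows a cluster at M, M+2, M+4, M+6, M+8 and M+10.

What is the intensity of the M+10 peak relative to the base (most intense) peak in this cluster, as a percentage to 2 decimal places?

9.57%

Binomial terms of (0.5037 + 0.4963)^5: M 0.0324, M+2 0.1597, M+4 0.3148, M+6 0.3102, M+8 0.1528, M+10 0.0301 → M+4 is the base peak.
P(M+4) = C(5,2) × 0.5037^3 × 0.4963^2 = 10 × 0.12779559 × 0.24631369 = 0.314778 (base)
P(M+10) = C(5,5) × 0.5037^0 × 0.4963^5 = 1 × 1.0000 × 0.03011074 = 0.030111
Relative intensity = 0.030111 / 0.314778 × 100 = 9.57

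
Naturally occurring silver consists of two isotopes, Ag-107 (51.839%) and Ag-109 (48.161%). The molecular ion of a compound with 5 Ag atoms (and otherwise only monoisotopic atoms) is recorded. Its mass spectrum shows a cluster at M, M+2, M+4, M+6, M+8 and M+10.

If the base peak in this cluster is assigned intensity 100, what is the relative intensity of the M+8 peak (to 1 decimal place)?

Binomial terms of (0.51839 + 0.48161)^5: M 0.0374, M+2 0.1739, M+4 0.3231, M+6 0.3002, M+8 0.1394, M+10 0.0259 → M+4 is the base peak.
P(M+4) = C(5,2) × 0.51839^3 × 0.48161^2 = 10 × 0.13930601 × 0.23194819 = 0.323118 (base)
P(M+8) = C(5,4) × 0.51839^1 × 0.48161^4 = 5 × 0.51839 × 0.05379996 = 0.139447
Relative intensity = 0.139447 / 0.323118 × 100 = 43.2

43.2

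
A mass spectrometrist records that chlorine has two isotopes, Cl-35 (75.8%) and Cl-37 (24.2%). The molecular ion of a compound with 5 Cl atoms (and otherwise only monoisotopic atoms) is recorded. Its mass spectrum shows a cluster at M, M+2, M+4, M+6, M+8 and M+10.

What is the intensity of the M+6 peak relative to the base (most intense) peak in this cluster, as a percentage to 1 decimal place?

20.4%

Term probabilities: M 0.2502, M+2 0.3994, M+4 0.2551, M+6 0.0814, M+8 0.0130, M+10 0.0008. Base peak = M+2.
P(M+2) = C(5,1) × 0.758^4 × 0.242^1 = 5 × 0.33012379 × 0.2420 = 0.399450 (base)
P(M+6) = C(5,3) × 0.758^2 × 0.242^3 = 10 × 0.574564 × 0.01417249 = 0.081430
Relative intensity = 0.081430 / 0.399450 × 100 = 20.4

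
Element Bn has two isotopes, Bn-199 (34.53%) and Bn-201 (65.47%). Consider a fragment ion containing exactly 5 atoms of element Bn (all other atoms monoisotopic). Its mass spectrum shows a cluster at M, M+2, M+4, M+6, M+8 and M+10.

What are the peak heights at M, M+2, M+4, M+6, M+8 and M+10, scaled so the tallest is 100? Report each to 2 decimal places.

1.47 : 13.91 : 52.74 : 100.00 : 94.80 : 35.95

The 5 Bn atoms are independent, so intensities follow the terms of (0.3453 + 0.6547)^5.
P(M) = 0.3453^5 = 0.004909
P(M+2) = 5 × 0.3453^4 × 0.6547^1 = 0.046537
P(M+4) = 10 × 0.3453^3 × 0.6547^2 = 0.176471
P(M+6) = 10 × 0.3453^2 × 0.6547^3 = 0.334596
P(M+8) = 5 × 0.3453^1 × 0.6547^4 = 0.317202
P(M+10) = 0.6547^5 = 0.120285
The M+6 peak is largest (0.334596); scaling to 100 gives 1.47 : 13.91 : 52.74 : 100.00 : 94.80 : 35.95.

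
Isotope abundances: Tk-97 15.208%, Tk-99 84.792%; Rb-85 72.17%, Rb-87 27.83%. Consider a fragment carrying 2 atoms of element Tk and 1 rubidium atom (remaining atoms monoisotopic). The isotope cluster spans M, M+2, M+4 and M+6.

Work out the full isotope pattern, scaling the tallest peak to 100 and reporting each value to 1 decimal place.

2.8 : 32.6 : 100.0 : 33.9

Element Tk pattern (n=2): 0.02312833 : 0.25790335 : 0.71896833
Rubidium pattern (n=1): 0.7217 : 0.2783
Convolve the two distributions (both contribute in 2-u steps):
  M: 0.02312833×0.7217 = 0.016692
  M+2: 0.02312833×0.2783 + 0.25790335×0.7217 = 0.192565
  M+4: 0.25790335×0.2783 + 0.71896833×0.7217 = 0.590654
  M+6: 0.71896833×0.2783 = 0.200089
Scale to base peak (0.590654) = 100: 2.8 : 32.6 : 100.0 : 33.9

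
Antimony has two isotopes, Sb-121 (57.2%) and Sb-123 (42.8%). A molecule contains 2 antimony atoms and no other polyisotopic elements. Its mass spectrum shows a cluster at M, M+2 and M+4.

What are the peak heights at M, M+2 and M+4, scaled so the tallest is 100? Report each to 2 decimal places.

66.82 : 100.00 : 37.41

Expanding (0.572 + 0.428)^2:
P(M) = 0.572^2 = 0.327184
P(M+2) = 2 × 0.572^1 × 0.428^1 = 0.489632
P(M+4) = 0.428^2 = 0.183184
The M+2 peak is largest (0.489632); scaling to 100 gives 66.82 : 100.00 : 37.41.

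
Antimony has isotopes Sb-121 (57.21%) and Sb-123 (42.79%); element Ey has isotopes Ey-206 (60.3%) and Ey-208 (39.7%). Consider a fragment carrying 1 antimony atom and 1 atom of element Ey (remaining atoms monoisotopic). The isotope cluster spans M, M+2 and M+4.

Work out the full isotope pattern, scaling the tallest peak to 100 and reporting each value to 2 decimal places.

Antimony pattern (n=1): 0.5721 : 0.4279
Element Ey pattern (n=1): 0.6030 : 0.3970
Convolve the two distributions (both contribute in 2-u steps):
  M: 0.5721×0.6030 = 0.344976
  M+2: 0.5721×0.3970 + 0.4279×0.6030 = 0.485147
  M+4: 0.4279×0.3970 = 0.169876
Scale to base peak (0.485147) = 100: 71.11 : 100.00 : 35.02

71.11 : 100.00 : 35.02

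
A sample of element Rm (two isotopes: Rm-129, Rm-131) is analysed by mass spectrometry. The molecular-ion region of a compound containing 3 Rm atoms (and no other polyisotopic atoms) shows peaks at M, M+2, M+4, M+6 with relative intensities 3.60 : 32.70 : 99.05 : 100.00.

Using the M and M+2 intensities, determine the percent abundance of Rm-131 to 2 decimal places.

Write p for the Rm-129 fraction. I(M+2)/I(M) = [C(3,1)·p^2·(1−p)] / p^3 = 3·(1−p)/p = 32.70/3.60 = 9.0833
(1−p)/p = 9.0833/3 = 3.0278  ⇒  p = 1/(1 + 3.0278) = 0.2483
Rm-129: 24.83%, Rm-131: 75.17%.

75.17%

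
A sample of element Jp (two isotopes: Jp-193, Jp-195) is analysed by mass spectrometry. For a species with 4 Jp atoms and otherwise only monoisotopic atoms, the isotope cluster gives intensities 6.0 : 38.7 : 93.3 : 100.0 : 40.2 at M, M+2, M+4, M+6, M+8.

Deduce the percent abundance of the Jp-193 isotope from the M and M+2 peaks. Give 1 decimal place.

Let p = fractional abundance of Jp-193. I(M+2)/I(M) = [C(4,1)·p^3·(1−p)] / p^4 = 4·(1−p)/p = 38.7/6.0 = 6.4500
(1−p)/p = 6.4500/4 = 1.6125  ⇒  p = 1/(1 + 1.6125) = 0.3828
Jp-193: 38.3%, Jp-195: 61.7%.

38.3%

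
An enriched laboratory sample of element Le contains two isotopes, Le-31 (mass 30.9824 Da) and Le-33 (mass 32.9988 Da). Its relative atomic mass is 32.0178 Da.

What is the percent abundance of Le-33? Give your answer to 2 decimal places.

51.35%

Writing the weighted mean with unknown fraction x of Le-31:
30.9824·x + 32.9988·(1 − x) = 32.0178
(30.9824 − 32.9988)·x = 32.0178 − 32.9988
x = -0.9810 / -2.0164 = 0.48651 → 48.65% Le-31, 51.35% Le-33.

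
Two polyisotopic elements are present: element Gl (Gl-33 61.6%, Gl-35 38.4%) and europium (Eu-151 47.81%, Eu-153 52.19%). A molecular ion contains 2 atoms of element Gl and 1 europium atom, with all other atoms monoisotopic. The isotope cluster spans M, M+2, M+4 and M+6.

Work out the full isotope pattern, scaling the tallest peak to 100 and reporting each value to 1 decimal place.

Element Gl pattern (n=2): 0.379456 : 0.473088 : 0.147456
Europium pattern (n=1): 0.4781 : 0.5219
Convolve the two distributions (both contribute in 2-u steps):
  M: 0.379456×0.4781 = 0.181418
  M+2: 0.379456×0.5219 + 0.473088×0.4781 = 0.424221
  M+4: 0.473088×0.5219 + 0.147456×0.4781 = 0.317403
  M+6: 0.147456×0.5219 = 0.076957
Scale to base peak (0.424221) = 100: 42.8 : 100.0 : 74.8 : 18.1

42.8 : 100.0 : 74.8 : 18.1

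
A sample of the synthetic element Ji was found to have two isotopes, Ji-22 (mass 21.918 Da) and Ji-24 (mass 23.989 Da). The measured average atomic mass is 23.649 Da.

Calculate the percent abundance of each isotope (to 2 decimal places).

Ji-22: 16.42%, Ji-24: 83.58%

Writing the weighted mean with unknown fraction x of Ji-22:
21.918·x + 23.989·(1 − x) = 23.649
(21.918 − 23.989)·x = 23.649 − 23.989
x = -0.340 / -2.071 = 0.16417 → 16.42% Ji-22, 83.58% Ji-24.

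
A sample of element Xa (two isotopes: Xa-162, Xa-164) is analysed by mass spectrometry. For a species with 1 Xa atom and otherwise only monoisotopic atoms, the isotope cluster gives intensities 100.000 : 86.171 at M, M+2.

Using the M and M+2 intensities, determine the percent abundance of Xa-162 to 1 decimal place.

53.7%

If p is the fraction of Xa that is Xa-162, then I(M+2)/I(M) = [C(1,1)·p^0·(1−p)] / p^1 = 1·(1−p)/p = 86.171/100.000 = 0.8617
(1−p)/p = 0.8617/1 = 0.8617  ⇒  p = 1/(1 + 0.8617) = 0.5371
Xa-162: 53.7%, Xa-164: 46.3%.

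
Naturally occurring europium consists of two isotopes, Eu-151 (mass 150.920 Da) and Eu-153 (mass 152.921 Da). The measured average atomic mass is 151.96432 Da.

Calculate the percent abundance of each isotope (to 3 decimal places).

Eu-151: 47.810%, Eu-153: 52.190%

Let x be the fractional abundance of Eu-151; then Eu-153 has abundance 1 − x.
150.920·x + 152.921·(1 − x) = 151.96432
(150.920 − 152.921)·x = 151.96432 − 152.921
x = -0.95668 / -2.001 = 0.47810 → 47.810% Eu-151, 52.190% Eu-153.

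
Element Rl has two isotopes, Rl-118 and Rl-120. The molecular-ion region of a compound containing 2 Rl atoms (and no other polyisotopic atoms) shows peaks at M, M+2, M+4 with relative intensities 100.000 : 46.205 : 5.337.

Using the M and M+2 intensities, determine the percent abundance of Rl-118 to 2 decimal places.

81.23%

Let p = fractional abundance of Rl-118. I(M+2)/I(M) = [C(2,1)·p^1·(1−p)] / p^2 = 2·(1−p)/p = 46.205/100.000 = 0.4620
(1−p)/p = 0.4620/2 = 0.2310  ⇒  p = 1/(1 + 0.2310) = 0.8123
Rl-118: 81.23%, Rl-120: 18.77%.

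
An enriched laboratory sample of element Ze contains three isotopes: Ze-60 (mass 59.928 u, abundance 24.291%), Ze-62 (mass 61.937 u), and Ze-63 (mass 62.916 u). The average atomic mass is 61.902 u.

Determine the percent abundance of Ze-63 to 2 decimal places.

46.27%

The remaining 75.709% is split between Ze-62 (fraction x) and Ze-63 (fraction 0.75709 − x).
Substituting: 61.937x + 62.916(0.75709 − x) = 47.34488952
(61.937 − 62.916)x = -0.28818492  ⇒  x = 0.29437, y = 0.46272
Ze-62: 29.44%, Ze-63: 46.27%.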